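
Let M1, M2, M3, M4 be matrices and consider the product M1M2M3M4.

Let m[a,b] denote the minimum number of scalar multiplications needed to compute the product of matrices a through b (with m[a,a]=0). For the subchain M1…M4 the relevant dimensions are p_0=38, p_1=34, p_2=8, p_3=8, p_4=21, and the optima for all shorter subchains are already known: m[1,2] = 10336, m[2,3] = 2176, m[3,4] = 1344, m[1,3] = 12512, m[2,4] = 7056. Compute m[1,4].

18064

m[1,4] = min over k∈[1,3] of m[1,k]+m[k+1,4]+p_{0}·p_k·p_{4}.
k=1: 0 + 7056 + 38·34·21 = 34188; k=2: 10336 + 1344 + 38·8·21 = 18064; k=3: 12512 + 0 + 38·8·21 = 18896.
Minimum: 18064 at k=2.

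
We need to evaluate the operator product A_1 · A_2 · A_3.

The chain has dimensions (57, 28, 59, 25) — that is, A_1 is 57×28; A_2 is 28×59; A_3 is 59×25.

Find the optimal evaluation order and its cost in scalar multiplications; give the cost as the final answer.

(A_1 · (A_2 · A_3)): cost 81200.
((A_1 · A_2) · A_3): cost 178239.
Optimal: (A_1 · (A_2 · A_3)) with cost 81200.

81200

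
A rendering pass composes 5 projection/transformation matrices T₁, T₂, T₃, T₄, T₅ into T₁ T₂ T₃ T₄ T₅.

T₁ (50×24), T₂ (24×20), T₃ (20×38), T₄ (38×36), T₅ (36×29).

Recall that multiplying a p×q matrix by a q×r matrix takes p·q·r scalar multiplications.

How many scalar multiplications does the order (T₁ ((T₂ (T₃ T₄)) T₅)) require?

104496

(T₃ T₄): 20×38 by 38×36 → 20×36, cost 20·38·36 = 27360
(T₂ (T₃ T₄)): 24×20 by 20×36 → 24×36, cost 24·20·36 = 17280; cumulative 44640
((T₂ (T₃ T₄)) T₅): 24×36 by 36×29 → 24×29, cost 24·36·29 = 25056; cumulative 69696
(T₁ ((T₂ (T₃ T₄)) T₅)): 50×24 by 24×29 → 50×29, cost 50·24·29 = 34800; cumulative 104496
Total: 104496 scalar multiplications.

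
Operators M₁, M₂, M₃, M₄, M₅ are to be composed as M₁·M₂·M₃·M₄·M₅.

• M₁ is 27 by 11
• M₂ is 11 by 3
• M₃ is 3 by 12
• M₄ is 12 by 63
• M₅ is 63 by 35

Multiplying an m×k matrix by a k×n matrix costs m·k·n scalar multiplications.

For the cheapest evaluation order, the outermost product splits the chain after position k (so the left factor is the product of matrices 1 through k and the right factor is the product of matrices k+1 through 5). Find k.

2

Adjacent pairs: M₁M₂ = 27·11·3 = 891; M₂M₃ = 11·3·12 = 396; M₃M₄ = 3·12·63 = 2268; M₄M₅ = 12·63·35 = 26460.
Length 3: M₁..M₃: k=1: 0+396+27·11·12=3960; k=2: 891+0+27·3·12=1863 → min 1863 | M₂..M₄: k=2: 0+2268+11·3·63=4347; k=3: 396+0+11·12·63=8712 → min 4347 | M₃..M₅: k=3: 0+26460+3·12·35=27720; k=4: 2268+0+3·63·35=8883 → min 8883.
Length 4: M₁..M₄: k=1: 0+4347+27·11·63=23058; k=2: 891+2268+27·3·63=8262; k=3: 1863+0+27·12·63=22275 → min 8262 | M₂..M₅: k=2: 0+8883+11·3·35=10038; k=3: 396+26460+11·12·35=31476; k=4: 4347+0+11·63·35=28602 → min 10038.
Top-level splits: k=1: (M₁..M₁)·(M₂..M₅) → 0+10038+27·11·35 = 20433; k=2: (M₁..M₂)·(M₃..M₅) → 891+8883+27·3·35 = 12609; k=3: (M₁..M₃)·(M₄..M₅) → 1863+26460+27·12·35 = 39663; k=4: (M₁..M₄)·(M₅..M₅) → 8262+0+27·63·35 = 67797.
Best split is after M₂, i.e. k = 2.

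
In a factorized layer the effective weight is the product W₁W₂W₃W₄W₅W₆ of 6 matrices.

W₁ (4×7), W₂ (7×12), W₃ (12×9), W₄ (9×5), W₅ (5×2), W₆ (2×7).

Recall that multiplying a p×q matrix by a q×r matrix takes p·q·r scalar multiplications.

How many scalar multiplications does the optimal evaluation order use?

Adjacent pairs: W₁W₂ = 4·7·12 = 336; W₂W₃ = 7·12·9 = 756; W₃W₄ = 12·9·5 = 540; W₄W₅ = 9·5·2 = 90; W₅W₆ = 5·2·7 = 70.
Length 3: W₁..W₃: k=1: 0+756+4·7·9=1008; k=2: 336+0+4·12·9=768 → min 768 | W₂..W₄: k=2: 0+540+7·12·5=960; k=3: 756+0+7·9·5=1071 → min 960 | W₃..W₅: k=3: 0+90+12·9·2=306; k=4: 540+0+12·5·2=660 → min 306 | W₄..W₆: k=4: 0+70+9·5·7=385; k=5: 90+0+9·2·7=216 → min 216.
Length 4: W₁..W₄: k=1: 0+960+4·7·5=1100; k=2: 336+540+4·12·5=1116; k=3: 768+0+4·9·5=948 → min 948 | W₂..W₅: k=2: 0+306+7·12·2=474; k=3: 756+90+7·9·2=972; k=4: 960+0+7·5·2=1030 → min 474 | W₃..W₆: k=3: 0+216+12·9·7=972; k=4: 540+70+12·5·7=1030; k=5: 306+0+12·2·7=474 → min 474.
Length 5: W₁..W₅: k=1: 0+474+4·7·2=530; k=2: 336+306+4·12·2=738; k=3: 768+90+4·9·2=930; k=4: 948+0+4·5·2=988 → min 530 | W₂..W₆: k=2: 0+474+7·12·7=1062; k=3: 756+216+7·9·7=1413; k=4: 960+70+7·5·7=1275; k=5: 474+0+7·2·7=572 → min 572.
Length 6: W₁..W₆: k=1: 0+572+4·7·7=768; k=2: 336+474+4·12·7=1146; k=3: 768+216+4·9·7=1236; k=4: 948+70+4·5·7=1158; k=5: 530+0+4·2·7=586 → min 586.
Optimal order: ((W₁(W₂(W₃(W₄W₅))))W₆) with cost 586.

586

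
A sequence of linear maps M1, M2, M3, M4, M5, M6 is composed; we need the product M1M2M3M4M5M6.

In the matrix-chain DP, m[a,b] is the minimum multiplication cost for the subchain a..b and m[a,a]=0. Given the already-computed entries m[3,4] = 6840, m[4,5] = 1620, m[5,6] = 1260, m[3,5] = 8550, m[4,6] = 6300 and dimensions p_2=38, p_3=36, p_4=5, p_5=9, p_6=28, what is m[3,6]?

m[3,6] = min over k∈[3,5] of m[3,k]+m[k+1,6]+p_{2}·p_k·p_{6}.
k=3: 0 + 6300 + 38·36·28 = 44604; k=4: 6840 + 1260 + 38·5·28 = 13420; k=5: 8550 + 0 + 38·9·28 = 18126.
Minimum: 13420 at k=4.

13420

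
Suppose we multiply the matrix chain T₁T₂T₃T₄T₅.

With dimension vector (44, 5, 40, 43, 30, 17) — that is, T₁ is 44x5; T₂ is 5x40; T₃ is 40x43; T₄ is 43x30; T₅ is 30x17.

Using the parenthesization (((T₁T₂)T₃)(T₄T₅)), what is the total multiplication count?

(T₁T₂): 44×5 by 5×40 → 44×40, cost 44·5·40 = 8800
((T₁T₂)T₃): 44×40 by 40×43 → 44×43, cost 44·40·43 = 75680; cumulative 84480
(T₄T₅): 43×30 by 30×17 → 43×17, cost 43·30·17 = 21930
(((T₁T₂)T₃)(T₄T₅)): 44×43 by 43×17 → 44×17, cost 44·43·17 = 32164; cumulative 138574
Total: 138574 scalar multiplications.

138574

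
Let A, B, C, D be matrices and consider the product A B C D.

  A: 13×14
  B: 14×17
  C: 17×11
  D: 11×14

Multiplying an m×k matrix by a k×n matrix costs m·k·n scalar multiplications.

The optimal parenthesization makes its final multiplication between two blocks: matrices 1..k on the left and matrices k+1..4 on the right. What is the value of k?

3

Adjacent pairs: AB = 13·14·17 = 3094; BC = 14·17·11 = 2618; CD = 17·11·14 = 2618.
Length 3: A..C: k=1: 0+2618+13·14·11=4620; k=2: 3094+0+13·17·11=5525 → min 4620 | B..D: k=2: 0+2618+14·17·14=5950; k=3: 2618+0+14·11·14=4774 → min 4774.
Top-level splits: k=1: (A..A)·(B..D) → 0+4774+13·14·14 = 7322; k=2: (A..B)·(C..D) → 3094+2618+13·17·14 = 8806; k=3: (A..C)·(D..D) → 4620+0+13·11·14 = 6622.
Best split is after C, i.e. k = 3.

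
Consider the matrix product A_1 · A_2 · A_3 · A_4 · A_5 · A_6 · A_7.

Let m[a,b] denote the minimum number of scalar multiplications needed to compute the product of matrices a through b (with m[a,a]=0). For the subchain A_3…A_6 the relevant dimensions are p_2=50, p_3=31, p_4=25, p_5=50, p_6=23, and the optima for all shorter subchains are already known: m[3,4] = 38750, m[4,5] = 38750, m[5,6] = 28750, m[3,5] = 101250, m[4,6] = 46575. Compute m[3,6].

m[3,6] = min over k∈[3,5] of m[3,k]+m[k+1,6]+p_{2}·p_k·p_{6}.
k=3: 0 + 46575 + 50·31·23 = 82225; k=4: 38750 + 28750 + 50·25·23 = 96250; k=5: 101250 + 0 + 50·50·23 = 158750.
Minimum: 82225 at k=3.

82225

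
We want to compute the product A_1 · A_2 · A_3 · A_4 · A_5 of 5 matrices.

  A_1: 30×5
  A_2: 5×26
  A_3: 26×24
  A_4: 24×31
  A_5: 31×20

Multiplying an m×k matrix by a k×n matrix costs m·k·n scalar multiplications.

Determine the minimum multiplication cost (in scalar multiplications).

12940

Adjacent pairs: A_1A_2 = 30·5·26 = 3900; A_2A_3 = 5·26·24 = 3120; A_3A_4 = 26·24·31 = 19344; A_4A_5 = 24·31·20 = 14880.
Length 3: A_1..A_3: k=1: 0+3120+30·5·24=6720; k=2: 3900+0+30·26·24=22620 → min 6720 | A_2..A_4: k=2: 0+19344+5·26·31=23374; k=3: 3120+0+5·24·31=6840 → min 6840 | A_3..A_5: k=3: 0+14880+26·24·20=27360; k=4: 19344+0+26·31·20=35464 → min 27360.
Length 4: A_1..A_4: k=1: 0+6840+30·5·31=11490; k=2: 3900+19344+30·26·31=47424; k=3: 6720+0+30·24·31=29040 → min 11490 | A_2..A_5: k=2: 0+27360+5·26·20=29960; k=3: 3120+14880+5·24·20=20400; k=4: 6840+0+5·31·20=9940 → min 9940.
Length 5: A_1..A_5: k=1: 0+9940+30·5·20=12940; k=2: 3900+27360+30·26·20=46860; k=3: 6720+14880+30·24·20=36000; k=4: 11490+0+30·31·20=30090 → min 12940.
Optimal order: (A_1 · (((A_2 · A_3) · A_4) · A_5)) with cost 12940.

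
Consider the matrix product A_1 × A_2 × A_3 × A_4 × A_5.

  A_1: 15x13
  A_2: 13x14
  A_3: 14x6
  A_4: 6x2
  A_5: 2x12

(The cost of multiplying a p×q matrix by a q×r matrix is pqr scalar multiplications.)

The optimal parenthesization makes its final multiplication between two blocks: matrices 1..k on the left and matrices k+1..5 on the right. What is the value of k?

Adjacent pairs: A_1A_2 = 15·13·14 = 2730; A_2A_3 = 13·14·6 = 1092; A_3A_4 = 14·6·2 = 168; A_4A_5 = 6·2·12 = 144.
Length 3: A_1..A_3: k=1: 0+1092+15·13·6=2262; k=2: 2730+0+15·14·6=3990 → min 2262 | A_2..A_4: k=2: 0+168+13·14·2=532; k=3: 1092+0+13·6·2=1248 → min 532 | A_3..A_5: k=3: 0+144+14·6·12=1152; k=4: 168+0+14·2·12=504 → min 504.
Length 4: A_1..A_4: k=1: 0+532+15·13·2=922; k=2: 2730+168+15·14·2=3318; k=3: 2262+0+15·6·2=2442 → min 922 | A_2..A_5: k=2: 0+504+13·14·12=2688; k=3: 1092+144+13·6·12=2172; k=4: 532+0+13·2·12=844 → min 844.
Top-level splits: k=1: (A_1..A_1)·(A_2..A_5) → 0+844+15·13·12 = 3184; k=2: (A_1..A_2)·(A_3..A_5) → 2730+504+15·14·12 = 5754; k=3: (A_1..A_3)·(A_4..A_5) → 2262+144+15·6·12 = 3486; k=4: (A_1..A_4)·(A_5..A_5) → 922+0+15·2·12 = 1282.
Best split is after A_4, i.e. k = 4.

4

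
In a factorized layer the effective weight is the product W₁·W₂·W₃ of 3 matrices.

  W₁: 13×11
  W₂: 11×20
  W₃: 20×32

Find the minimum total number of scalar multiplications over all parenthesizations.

Order (W₁·(W₂·W₃)): (W₂·W₃): 11×20 by 20×32 → 11×32, cost 11·20·32 = 7040; (W₁·(W₂·W₃)): 13×11 by 11×32 → 13×32, cost 13·11·32 = 4576; cumulative 11616. Total 11616.
Order ((W₁·W₂)·W₃): (W₁·W₂): 13×11 by 11×20 → 13×20, cost 13·11·20 = 2860; ((W₁·W₂)·W₃): 13×20 by 20×32 → 13×32, cost 13·20·32 = 8320; cumulative 11180. Total 11180.
Minimum: 11180.

11180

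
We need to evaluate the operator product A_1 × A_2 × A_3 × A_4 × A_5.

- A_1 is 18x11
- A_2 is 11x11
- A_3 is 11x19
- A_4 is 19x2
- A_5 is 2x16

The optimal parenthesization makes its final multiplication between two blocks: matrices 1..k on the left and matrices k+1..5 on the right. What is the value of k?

4

Adjacent pairs: A_1A_2 = 18·11·11 = 2178; A_2A_3 = 11·11·19 = 2299; A_3A_4 = 11·19·2 = 418; A_4A_5 = 19·2·16 = 608.
Length 3: A_1..A_3: k=1: 0+2299+18·11·19=6061; k=2: 2178+0+18·11·19=5940 → min 5940 | A_2..A_4: k=2: 0+418+11·11·2=660; k=3: 2299+0+11·19·2=2717 → min 660 | A_3..A_5: k=3: 0+608+11·19·16=3952; k=4: 418+0+11·2·16=770 → min 770.
Length 4: A_1..A_4: k=1: 0+660+18·11·2=1056; k=2: 2178+418+18·11·2=2992; k=3: 5940+0+18·19·2=6624 → min 1056 | A_2..A_5: k=2: 0+770+11·11·16=2706; k=3: 2299+608+11·19·16=6251; k=4: 660+0+11·2·16=1012 → min 1012.
Top-level splits: k=1: (A_1..A_1)·(A_2..A_5) → 0+1012+18·11·16 = 4180; k=2: (A_1..A_2)·(A_3..A_5) → 2178+770+18·11·16 = 6116; k=3: (A_1..A_3)·(A_4..A_5) → 5940+608+18·19·16 = 12020; k=4: (A_1..A_4)·(A_5..A_5) → 1056+0+18·2·16 = 1632.
Best split is after A_4, i.e. k = 4.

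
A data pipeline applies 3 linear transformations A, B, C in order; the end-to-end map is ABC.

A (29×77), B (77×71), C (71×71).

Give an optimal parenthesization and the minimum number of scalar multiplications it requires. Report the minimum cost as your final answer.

304732

(A(BC)): cost 546700.
((AB)C): cost 304732.
Optimal: ((AB)C) with cost 304732.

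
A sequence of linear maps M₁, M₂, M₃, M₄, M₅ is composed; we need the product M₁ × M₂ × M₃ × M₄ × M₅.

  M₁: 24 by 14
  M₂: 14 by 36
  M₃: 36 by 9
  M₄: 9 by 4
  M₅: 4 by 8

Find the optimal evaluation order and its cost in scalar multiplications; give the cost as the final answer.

Adjacent pairs: M₁M₂ = 24·14·36 = 12096; M₂M₃ = 14·36·9 = 4536; M₃M₄ = 36·9·4 = 1296; M₄M₅ = 9·4·8 = 288.
Length 3: M₁..M₃: k=1: 0+4536+24·14·9=7560; k=2: 12096+0+24·36·9=19872 → min 7560 | M₂..M₄: k=2: 0+1296+14·36·4=3312; k=3: 4536+0+14·9·4=5040 → min 3312 | M₃..M₅: k=3: 0+288+36·9·8=2880; k=4: 1296+0+36·4·8=2448 → min 2448.
Length 4: M₁..M₄: k=1: 0+3312+24·14·4=4656; k=2: 12096+1296+24·36·4=16848; k=3: 7560+0+24·9·4=8424 → min 4656 | M₂..M₅: k=2: 0+2448+14·36·8=6480; k=3: 4536+288+14·9·8=5832; k=4: 3312+0+14·4·8=3760 → min 3760.
Length 5: M₁..M₅: k=1: 0+3760+24·14·8=6448; k=2: 12096+2448+24·36·8=21456; k=3: 7560+288+24·9·8=9576; k=4: 4656+0+24·4·8=5424 → min 5424.
Optimal parenthesization: ((M₁ × (M₂ × (M₃ × M₄))) × M₅) with cost 5424.

5424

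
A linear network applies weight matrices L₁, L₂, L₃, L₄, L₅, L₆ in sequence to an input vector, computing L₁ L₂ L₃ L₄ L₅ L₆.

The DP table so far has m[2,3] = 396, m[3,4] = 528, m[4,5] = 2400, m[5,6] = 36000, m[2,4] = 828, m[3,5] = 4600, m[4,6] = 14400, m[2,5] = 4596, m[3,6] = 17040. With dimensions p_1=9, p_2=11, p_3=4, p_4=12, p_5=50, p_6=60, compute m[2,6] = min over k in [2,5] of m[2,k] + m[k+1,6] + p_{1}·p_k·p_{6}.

16956

m[2,6] = min over k∈[2,5] of m[2,k]+m[k+1,6]+p_{1}·p_k·p_{6}.
k=2: 0 + 17040 + 9·11·60 = 22980; k=3: 396 + 14400 + 9·4·60 = 16956; k=4: 828 + 36000 + 9·12·60 = 43308; k=5: 4596 + 0 + 9·50·60 = 31596.
Minimum: 16956 at k=3.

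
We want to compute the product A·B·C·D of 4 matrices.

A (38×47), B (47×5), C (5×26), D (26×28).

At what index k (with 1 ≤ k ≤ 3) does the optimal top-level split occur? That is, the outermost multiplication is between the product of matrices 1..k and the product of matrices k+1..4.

Adjacent pairs: AB = 38·47·5 = 8930; BC = 47·5·26 = 6110; CD = 5·26·28 = 3640.
Length 3: A..C: k=1: 0+6110+38·47·26=52546; k=2: 8930+0+38·5·26=13870 → min 13870 | B..D: k=2: 0+3640+47·5·28=10220; k=3: 6110+0+47·26·28=40326 → min 10220.
Top-level splits: k=1: (A..A)·(B..D) → 0+10220+38·47·28 = 60228; k=2: (A..B)·(C..D) → 8930+3640+38·5·28 = 17890; k=3: (A..C)·(D..D) → 13870+0+38·26·28 = 41534.
Best split is after B, i.e. k = 2.

2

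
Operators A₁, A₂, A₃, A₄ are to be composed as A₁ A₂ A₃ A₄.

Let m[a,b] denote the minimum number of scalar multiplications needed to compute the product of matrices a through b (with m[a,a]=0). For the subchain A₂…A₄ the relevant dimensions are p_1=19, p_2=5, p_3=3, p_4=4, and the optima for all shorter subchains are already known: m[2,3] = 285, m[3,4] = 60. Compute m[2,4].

m[2,4] = min over k∈[2,3] of m[2,k]+m[k+1,4]+p_{1}·p_k·p_{4}.
k=2: 0 + 60 + 19·5·4 = 440; k=3: 285 + 0 + 19·3·4 = 513.
Minimum: 440 at k=2.

440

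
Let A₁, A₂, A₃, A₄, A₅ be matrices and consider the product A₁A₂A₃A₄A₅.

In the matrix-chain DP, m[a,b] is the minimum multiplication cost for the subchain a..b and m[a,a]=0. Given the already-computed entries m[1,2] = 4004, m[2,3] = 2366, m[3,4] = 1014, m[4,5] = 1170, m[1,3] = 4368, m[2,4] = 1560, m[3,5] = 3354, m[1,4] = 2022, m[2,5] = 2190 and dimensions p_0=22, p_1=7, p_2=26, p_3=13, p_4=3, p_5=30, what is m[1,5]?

m[1,5] = min over k∈[1,4] of m[1,k]+m[k+1,5]+p_{0}·p_k·p_{5}.
k=1: 0 + 2190 + 22·7·30 = 6810; k=2: 4004 + 3354 + 22·26·30 = 24518; k=3: 4368 + 1170 + 22·13·30 = 14118; k=4: 2022 + 0 + 22·3·30 = 4002.
Minimum: 4002 at k=4.

4002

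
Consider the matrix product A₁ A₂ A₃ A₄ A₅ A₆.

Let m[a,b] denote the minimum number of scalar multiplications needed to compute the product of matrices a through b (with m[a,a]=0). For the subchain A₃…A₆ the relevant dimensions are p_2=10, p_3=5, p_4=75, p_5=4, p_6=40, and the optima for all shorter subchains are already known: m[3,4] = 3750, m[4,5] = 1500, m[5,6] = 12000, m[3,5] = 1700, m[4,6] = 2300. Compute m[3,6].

3300

m[3,6] = min over k∈[3,5] of m[3,k]+m[k+1,6]+p_{2}·p_k·p_{6}.
k=3: 0 + 2300 + 10·5·40 = 4300; k=4: 3750 + 12000 + 10·75·40 = 45750; k=5: 1700 + 0 + 10·4·40 = 3300.
Minimum: 3300 at k=5.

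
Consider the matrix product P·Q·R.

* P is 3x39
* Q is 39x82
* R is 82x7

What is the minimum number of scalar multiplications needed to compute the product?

11316

Order (P·(Q·R)): (Q·R): 39×82 by 82×7 → 39×7, cost 39·82·7 = 22386; (P·(Q·R)): 3×39 by 39×7 → 3×7, cost 3·39·7 = 819; cumulative 23205. Total 23205.
Order ((P·Q)·R): (P·Q): 3×39 by 39×82 → 3×82, cost 3·39·82 = 9594; ((P·Q)·R): 3×82 by 82×7 → 3×7, cost 3·82·7 = 1722; cumulative 11316. Total 11316.
Minimum: 11316.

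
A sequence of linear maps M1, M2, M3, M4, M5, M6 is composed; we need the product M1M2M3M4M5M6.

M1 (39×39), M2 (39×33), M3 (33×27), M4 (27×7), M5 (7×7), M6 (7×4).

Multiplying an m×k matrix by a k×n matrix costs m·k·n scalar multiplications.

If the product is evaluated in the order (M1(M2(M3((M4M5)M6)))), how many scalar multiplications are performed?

16875

(M4M5): 27×7 by 7×7 → 27×7, cost 27·7·7 = 1323
((M4M5)M6): 27×7 by 7×4 → 27×4, cost 27·7·4 = 756; cumulative 2079
(M3((M4M5)M6)): 33×27 by 27×4 → 33×4, cost 33·27·4 = 3564; cumulative 5643
(M2(M3((M4M5)M6))): 39×33 by 33×4 → 39×4, cost 39·33·4 = 5148; cumulative 10791
(M1(M2(M3((M4M5)M6)))): 39×39 by 39×4 → 39×4, cost 39·39·4 = 6084; cumulative 16875
Total: 16875 scalar multiplications.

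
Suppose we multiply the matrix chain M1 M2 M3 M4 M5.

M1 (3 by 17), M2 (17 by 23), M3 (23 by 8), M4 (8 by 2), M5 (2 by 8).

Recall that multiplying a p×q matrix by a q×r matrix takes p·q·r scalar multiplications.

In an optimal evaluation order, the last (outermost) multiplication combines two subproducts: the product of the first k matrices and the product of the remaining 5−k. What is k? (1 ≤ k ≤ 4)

4

Adjacent pairs: M1M2 = 3·17·23 = 1173; M2M3 = 17·23·8 = 3128; M3M4 = 23·8·2 = 368; M4M5 = 8·2·8 = 128.
Length 3: M1..M3: k=1: 0+3128+3·17·8=3536; k=2: 1173+0+3·23·8=1725 → min 1725 | M2..M4: k=2: 0+368+17·23·2=1150; k=3: 3128+0+17·8·2=3400 → min 1150 | M3..M5: k=3: 0+128+23·8·8=1600; k=4: 368+0+23·2·8=736 → min 736.
Length 4: M1..M4: k=1: 0+1150+3·17·2=1252; k=2: 1173+368+3·23·2=1679; k=3: 1725+0+3·8·2=1773 → min 1252 | M2..M5: k=2: 0+736+17·23·8=3864; k=3: 3128+128+17·8·8=4344; k=4: 1150+0+17·2·8=1422 → min 1422.
Top-level splits: k=1: (M1..M1)·(M2..M5) → 0+1422+3·17·8 = 1830; k=2: (M1..M2)·(M3..M5) → 1173+736+3·23·8 = 2461; k=3: (M1..M3)·(M4..M5) → 1725+128+3·8·8 = 2045; k=4: (M1..M4)·(M5..M5) → 1252+0+3·2·8 = 1300.
Best split is after M4, i.e. k = 4.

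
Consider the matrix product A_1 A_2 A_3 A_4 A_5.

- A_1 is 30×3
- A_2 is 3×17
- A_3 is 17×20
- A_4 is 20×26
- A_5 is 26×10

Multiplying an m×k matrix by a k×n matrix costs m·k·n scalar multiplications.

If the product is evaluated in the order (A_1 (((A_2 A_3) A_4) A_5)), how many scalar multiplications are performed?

4260

(A_2 A_3): 3×17 by 17×20 → 3×20, cost 3·17·20 = 1020
((A_2 A_3) A_4): 3×20 by 20×26 → 3×26, cost 3·20·26 = 1560; cumulative 2580
(((A_2 A_3) A_4) A_5): 3×26 by 26×10 → 3×10, cost 3·26·10 = 780; cumulative 3360
(A_1 (((A_2 A_3) A_4) A_5)): 30×3 by 3×10 → 30×10, cost 30·3·10 = 900; cumulative 4260
Total: 4260 scalar multiplications.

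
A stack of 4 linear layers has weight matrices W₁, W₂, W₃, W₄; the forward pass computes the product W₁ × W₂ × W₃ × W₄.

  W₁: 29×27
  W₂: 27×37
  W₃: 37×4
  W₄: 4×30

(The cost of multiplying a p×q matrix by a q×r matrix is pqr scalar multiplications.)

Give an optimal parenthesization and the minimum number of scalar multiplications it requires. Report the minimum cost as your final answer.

10608

Adjacent pairs: W₁W₂ = 29·27·37 = 28971; W₂W₃ = 27·37·4 = 3996; W₃W₄ = 37·4·30 = 4440.
Length 3: W₁..W₃: k=1: 0+3996+29·27·4=7128; k=2: 28971+0+29·37·4=33263 → min 7128 | W₂..W₄: k=2: 0+4440+27·37·30=34410; k=3: 3996+0+27·4·30=7236 → min 7236.
Length 4: W₁..W₄: k=1: 0+7236+29·27·30=30726; k=2: 28971+4440+29·37·30=65601; k=3: 7128+0+29·4·30=10608 → min 10608.
Optimal parenthesization: ((W₁ × (W₂ × W₃)) × W₄) with cost 10608.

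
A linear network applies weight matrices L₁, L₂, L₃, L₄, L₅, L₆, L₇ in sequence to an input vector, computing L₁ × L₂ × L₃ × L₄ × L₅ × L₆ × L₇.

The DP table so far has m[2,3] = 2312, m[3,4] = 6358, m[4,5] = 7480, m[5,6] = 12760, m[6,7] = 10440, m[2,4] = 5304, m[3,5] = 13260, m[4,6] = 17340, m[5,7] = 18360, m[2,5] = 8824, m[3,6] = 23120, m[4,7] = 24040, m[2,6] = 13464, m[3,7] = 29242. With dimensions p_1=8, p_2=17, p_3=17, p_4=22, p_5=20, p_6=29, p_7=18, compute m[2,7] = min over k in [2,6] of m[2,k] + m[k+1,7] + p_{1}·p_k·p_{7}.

17640

m[2,7] = min over k∈[2,6] of m[2,k]+m[k+1,7]+p_{1}·p_k·p_{7}.
k=2: 0 + 29242 + 8·17·18 = 31690; k=3: 2312 + 24040 + 8·17·18 = 28800; k=4: 5304 + 18360 + 8·22·18 = 26832; k=5: 8824 + 10440 + 8·20·18 = 22144; k=6: 13464 + 0 + 8·29·18 = 17640.
Minimum: 17640 at k=6.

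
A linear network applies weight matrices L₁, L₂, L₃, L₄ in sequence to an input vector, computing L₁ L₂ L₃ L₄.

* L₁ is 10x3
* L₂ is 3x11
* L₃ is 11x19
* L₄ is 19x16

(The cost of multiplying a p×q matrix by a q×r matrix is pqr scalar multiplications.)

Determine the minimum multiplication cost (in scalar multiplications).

Adjacent pairs: L₁L₂ = 10·3·11 = 330; L₂L₃ = 3·11·19 = 627; L₃L₄ = 11·19·16 = 3344.
Length 3: L₁..L₃: k=1: 0+627+10·3·19=1197; k=2: 330+0+10·11·19=2420 → min 1197 | L₂..L₄: k=2: 0+3344+3·11·16=3872; k=3: 627+0+3·19·16=1539 → min 1539.
Length 4: L₁..L₄: k=1: 0+1539+10·3·16=2019; k=2: 330+3344+10·11·16=5434; k=3: 1197+0+10·19·16=4237 → min 2019.
Optimal order: (L₁ ((L₂ L₃) L₄)) with cost 2019.

2019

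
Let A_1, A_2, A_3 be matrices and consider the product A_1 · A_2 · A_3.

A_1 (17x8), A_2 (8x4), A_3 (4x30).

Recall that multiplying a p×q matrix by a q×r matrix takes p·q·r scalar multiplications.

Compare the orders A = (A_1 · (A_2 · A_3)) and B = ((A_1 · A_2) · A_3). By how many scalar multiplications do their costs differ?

2456

Order A = (A_1 · (A_2 · A_3)): (A_2 · A_3): 8×4 by 4×30 → 8×30, cost 8·4·30 = 960; (A_1 · (A_2 · A_3)): 17×8 by 8×30 → 17×30, cost 17·8·30 = 4080; cumulative 5040. Total 5040.
Order B = ((A_1 · A_2) · A_3): (A_1 · A_2): 17×8 by 8×4 → 17×4, cost 17·8·4 = 544; ((A_1 · A_2) · A_3): 17×4 by 4×30 → 17×30, cost 17·4·30 = 2040; cumulative 2584. Total 2584.
Difference: |5040 − 2584| = 2456.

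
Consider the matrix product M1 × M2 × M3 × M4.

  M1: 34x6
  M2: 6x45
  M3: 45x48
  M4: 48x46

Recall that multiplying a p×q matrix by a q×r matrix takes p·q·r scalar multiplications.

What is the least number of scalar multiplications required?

Adjacent pairs: M1M2 = 34·6·45 = 9180; M2M3 = 6·45·48 = 12960; M3M4 = 45·48·46 = 99360.
Length 3: M1..M3: k=1: 0+12960+34·6·48=22752; k=2: 9180+0+34·45·48=82620 → min 22752 | M2..M4: k=2: 0+99360+6·45·46=111780; k=3: 12960+0+6·48·46=26208 → min 26208.
Length 4: M1..M4: k=1: 0+26208+34·6·46=35592; k=2: 9180+99360+34·45·46=178920; k=3: 22752+0+34·48·46=97824 → min 35592.
Optimal order: (M1 × ((M2 × M3) × M4)) with cost 35592.

35592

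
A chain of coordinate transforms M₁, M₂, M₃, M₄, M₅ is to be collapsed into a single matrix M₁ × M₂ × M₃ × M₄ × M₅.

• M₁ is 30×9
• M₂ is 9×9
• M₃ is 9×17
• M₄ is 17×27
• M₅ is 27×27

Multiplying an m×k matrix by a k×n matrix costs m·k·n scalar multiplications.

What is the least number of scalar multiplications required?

19359

Adjacent pairs: M₁M₂ = 30·9·9 = 2430; M₂M₃ = 9·9·17 = 1377; M₃M₄ = 9·17·27 = 4131; M₄M₅ = 17·27·27 = 12393.
Length 3: M₁..M₃: k=1: 0+1377+30·9·17=5967; k=2: 2430+0+30·9·17=7020 → min 5967 | M₂..M₄: k=2: 0+4131+9·9·27=6318; k=3: 1377+0+9·17·27=5508 → min 5508 | M₃..M₅: k=3: 0+12393+9·17·27=16524; k=4: 4131+0+9·27·27=10692 → min 10692.
Length 4: M₁..M₄: k=1: 0+5508+30·9·27=12798; k=2: 2430+4131+30·9·27=13851; k=3: 5967+0+30·17·27=19737 → min 12798 | M₂..M₅: k=2: 0+10692+9·9·27=12879; k=3: 1377+12393+9·17·27=17901; k=4: 5508+0+9·27·27=12069 → min 12069.
Length 5: M₁..M₅: k=1: 0+12069+30·9·27=19359; k=2: 2430+10692+30·9·27=20412; k=3: 5967+12393+30·17·27=32130; k=4: 12798+0+30·27·27=34668 → min 19359.
Optimal order: (M₁ × (((M₂ × M₃) × M₄) × M₅)) with cost 19359.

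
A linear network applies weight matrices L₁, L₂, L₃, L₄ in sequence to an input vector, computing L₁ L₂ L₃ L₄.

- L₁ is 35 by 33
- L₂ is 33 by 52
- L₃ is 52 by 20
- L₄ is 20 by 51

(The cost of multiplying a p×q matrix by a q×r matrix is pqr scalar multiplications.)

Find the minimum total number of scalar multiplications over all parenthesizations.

93120

Adjacent pairs: L₁L₂ = 35·33·52 = 60060; L₂L₃ = 33·52·20 = 34320; L₃L₄ = 52·20·51 = 53040.
Length 3: L₁..L₃: k=1: 0+34320+35·33·20=57420; k=2: 60060+0+35·52·20=96460 → min 57420 | L₂..L₄: k=2: 0+53040+33·52·51=140556; k=3: 34320+0+33·20·51=67980 → min 67980.
Length 4: L₁..L₄: k=1: 0+67980+35·33·51=126885; k=2: 60060+53040+35·52·51=205920; k=3: 57420+0+35·20·51=93120 → min 93120.
Optimal order: ((L₁ (L₂ L₃)) L₄) with cost 93120.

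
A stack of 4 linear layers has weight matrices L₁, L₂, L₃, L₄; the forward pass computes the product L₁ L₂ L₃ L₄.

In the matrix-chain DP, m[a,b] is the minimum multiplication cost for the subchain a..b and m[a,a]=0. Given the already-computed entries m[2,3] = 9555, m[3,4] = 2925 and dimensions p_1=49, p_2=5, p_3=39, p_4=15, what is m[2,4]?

m[2,4] = min over k∈[2,3] of m[2,k]+m[k+1,4]+p_{1}·p_k·p_{4}.
k=2: 0 + 2925 + 49·5·15 = 6600; k=3: 9555 + 0 + 49·39·15 = 38220.
Minimum: 6600 at k=2.

6600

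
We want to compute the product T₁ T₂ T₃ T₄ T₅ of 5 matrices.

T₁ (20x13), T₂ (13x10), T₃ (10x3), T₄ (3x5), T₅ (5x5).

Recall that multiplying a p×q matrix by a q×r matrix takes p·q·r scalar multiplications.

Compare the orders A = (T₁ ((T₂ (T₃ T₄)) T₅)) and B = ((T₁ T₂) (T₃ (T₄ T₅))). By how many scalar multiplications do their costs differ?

Order A = (T₁ ((T₂ (T₃ T₄)) T₅)): (T₃ T₄): 10×3 by 3×5 → 10×5, cost 10·3·5 = 150; (T₂ (T₃ T₄)): 13×10 by 10×5 → 13×5, cost 13·10·5 = 650; cumulative 800; ((T₂ (T₃ T₄)) T₅): 13×5 by 5×5 → 13×5, cost 13·5·5 = 325; cumulative 1125; (T₁ ((T₂ (T₃ T₄)) T₅)): 20×13 by 13×5 → 20×5, cost 20·13·5 = 1300; cumulative 2425. Total 2425.
Order B = ((T₁ T₂) (T₃ (T₄ T₅))): (T₁ T₂): 20×13 by 13×10 → 20×10, cost 20·13·10 = 2600; (T₄ T₅): 3×5 by 5×5 → 3×5, cost 3·5·5 = 75; (T₃ (T₄ T₅)): 10×3 by 3×5 → 10×5, cost 10·3·5 = 150; cumulative 225; ((T₁ T₂) (T₃ (T₄ T₅))): 20×10 by 10×5 → 20×5, cost 20·10·5 = 1000; cumulative 3825. Total 3825.
Difference: |2425 − 3825| = 1400.

1400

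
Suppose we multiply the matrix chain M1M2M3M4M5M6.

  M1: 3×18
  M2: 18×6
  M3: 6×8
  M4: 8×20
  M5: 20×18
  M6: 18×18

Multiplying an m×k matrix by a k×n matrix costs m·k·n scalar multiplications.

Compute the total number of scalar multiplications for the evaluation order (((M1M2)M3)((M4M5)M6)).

(M1M2): 3×18 by 18×6 → 3×6, cost 3·18·6 = 324
((M1M2)M3): 3×6 by 6×8 → 3×8, cost 3·6·8 = 144; cumulative 468
(M4M5): 8×20 by 20×18 → 8×18, cost 8·20·18 = 2880
((M4M5)M6): 8×18 by 18×18 → 8×18, cost 8·18·18 = 2592; cumulative 5472
(((M1M2)M3)((M4M5)M6)): 3×8 by 8×18 → 3×18, cost 3·8·18 = 432; cumulative 6372
Total: 6372 scalar multiplications.

6372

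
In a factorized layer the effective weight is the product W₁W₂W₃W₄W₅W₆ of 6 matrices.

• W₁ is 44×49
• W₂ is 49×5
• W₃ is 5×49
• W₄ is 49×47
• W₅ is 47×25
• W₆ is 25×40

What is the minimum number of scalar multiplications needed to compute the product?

41970

Adjacent pairs: W₁W₂ = 44·49·5 = 10780; W₂W₃ = 49·5·49 = 12005; W₃W₄ = 5·49·47 = 11515; W₄W₅ = 49·47·25 = 57575; W₅W₆ = 47·25·40 = 47000.
Length 3: W₁..W₃: k=1: 0+12005+44·49·49=117649; k=2: 10780+0+44·5·49=21560 → min 21560 | W₂..W₄: k=2: 0+11515+49·5·47=23030; k=3: 12005+0+49·49·47=124852 → min 23030 | W₃..W₅: k=3: 0+57575+5·49·25=63700; k=4: 11515+0+5·47·25=17390 → min 17390 | W₄..W₆: k=4: 0+47000+49·47·40=139120; k=5: 57575+0+49·25·40=106575 → min 106575.
Length 4: W₁..W₄: k=1: 0+23030+44·49·47=124362; k=2: 10780+11515+44·5·47=32635; k=3: 21560+0+44·49·47=122892 → min 32635 | W₂..W₅: k=2: 0+17390+49·5·25=23515; k=3: 12005+57575+49·49·25=129605; k=4: 23030+0+49·47·25=80605 → min 23515 | W₃..W₆: k=3: 0+106575+5·49·40=116375; k=4: 11515+47000+5·47·40=67915; k=5: 17390+0+5·25·40=22390 → min 22390.
Length 5: W₁..W₅: k=1: 0+23515+44·49·25=77415; k=2: 10780+17390+44·5·25=33670; k=3: 21560+57575+44·49·25=133035; k=4: 32635+0+44·47·25=84335 → min 33670 | W₂..W₆: k=2: 0+22390+49·5·40=32190; k=3: 12005+106575+49·49·40=214620; k=4: 23030+47000+49·47·40=162150; k=5: 23515+0+49·25·40=72515 → min 32190.
Length 6: W₁..W₆: k=1: 0+32190+44·49·40=118430; k=2: 10780+22390+44·5·40=41970; k=3: 21560+106575+44·49·40=214375; k=4: 32635+47000+44·47·40=162355; k=5: 33670+0+44·25·40=77670 → min 41970.
Optimal order: ((W₁W₂)(((W₃W₄)W₅)W₆)) with cost 41970.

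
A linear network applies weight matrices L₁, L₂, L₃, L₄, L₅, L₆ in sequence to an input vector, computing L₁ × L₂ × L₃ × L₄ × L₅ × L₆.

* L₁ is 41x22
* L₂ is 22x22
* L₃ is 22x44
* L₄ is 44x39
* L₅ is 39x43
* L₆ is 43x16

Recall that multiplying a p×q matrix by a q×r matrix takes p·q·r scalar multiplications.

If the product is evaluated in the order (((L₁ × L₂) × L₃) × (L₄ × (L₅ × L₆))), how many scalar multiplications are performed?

142684

(L₁ × L₂): 41×22 by 22×22 → 41×22, cost 41·22·22 = 19844
((L₁ × L₂) × L₃): 41×22 by 22×44 → 41×44, cost 41·22·44 = 39688; cumulative 59532
(L₅ × L₆): 39×43 by 43×16 → 39×16, cost 39·43·16 = 26832
(L₄ × (L₅ × L₆)): 44×39 by 39×16 → 44×16, cost 44·39·16 = 27456; cumulative 54288
(((L₁ × L₂) × L₃) × (L₄ × (L₅ × L₆))): 41×44 by 44×16 → 41×16, cost 41·44·16 = 28864; cumulative 142684
Total: 142684 scalar multiplications.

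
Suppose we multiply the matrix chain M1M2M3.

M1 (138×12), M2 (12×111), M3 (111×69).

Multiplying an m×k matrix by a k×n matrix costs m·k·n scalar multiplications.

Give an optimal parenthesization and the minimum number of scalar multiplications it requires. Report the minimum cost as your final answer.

(M1(M2M3)): cost 206172.
((M1M2)M3): cost 1240758.
Optimal: (M1(M2M3)) with cost 206172.

206172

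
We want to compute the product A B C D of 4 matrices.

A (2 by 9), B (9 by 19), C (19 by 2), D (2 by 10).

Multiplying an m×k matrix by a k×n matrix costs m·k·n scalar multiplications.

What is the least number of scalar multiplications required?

Adjacent pairs: AB = 2·9·19 = 342; BC = 9·19·2 = 342; CD = 19·2·10 = 380.
Length 3: A..C: k=1: 0+342+2·9·2=378; k=2: 342+0+2·19·2=418 → min 378 | B..D: k=2: 0+380+9·19·10=2090; k=3: 342+0+9·2·10=522 → min 522.
Length 4: A..D: k=1: 0+522+2·9·10=702; k=2: 342+380+2·19·10=1102; k=3: 378+0+2·2·10=418 → min 418.
Optimal order: ((A (B C)) D) with cost 418.

418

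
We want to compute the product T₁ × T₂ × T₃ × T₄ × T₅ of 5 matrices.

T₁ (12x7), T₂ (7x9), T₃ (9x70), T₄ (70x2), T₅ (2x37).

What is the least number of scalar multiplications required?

2442

Adjacent pairs: T₁T₂ = 12·7·9 = 756; T₂T₃ = 7·9·70 = 4410; T₃T₄ = 9·70·2 = 1260; T₄T₅ = 70·2·37 = 5180.
Length 3: T₁..T₃: k=1: 0+4410+12·7·70=10290; k=2: 756+0+12·9·70=8316 → min 8316 | T₂..T₄: k=2: 0+1260+7·9·2=1386; k=3: 4410+0+7·70·2=5390 → min 1386 | T₃..T₅: k=3: 0+5180+9·70·37=28490; k=4: 1260+0+9·2·37=1926 → min 1926.
Length 4: T₁..T₄: k=1: 0+1386+12·7·2=1554; k=2: 756+1260+12·9·2=2232; k=3: 8316+0+12·70·2=9996 → min 1554 | T₂..T₅: k=2: 0+1926+7·9·37=4257; k=3: 4410+5180+7·70·37=27720; k=4: 1386+0+7·2·37=1904 → min 1904.
Length 5: T₁..T₅: k=1: 0+1904+12·7·37=5012; k=2: 756+1926+12·9·37=6678; k=3: 8316+5180+12·70·37=44576; k=4: 1554+0+12·2·37=2442 → min 2442.
Optimal order: ((T₁ × (T₂ × (T₃ × T₄))) × T₅) with cost 2442.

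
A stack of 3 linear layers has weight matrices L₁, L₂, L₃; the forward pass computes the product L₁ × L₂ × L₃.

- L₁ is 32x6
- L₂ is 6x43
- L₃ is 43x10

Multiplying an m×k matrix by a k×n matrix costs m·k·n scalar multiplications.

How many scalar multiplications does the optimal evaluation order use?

4500

Order (L₁ × (L₂ × L₃)): (L₂ × L₃): 6×43 by 43×10 → 6×10, cost 6·43·10 = 2580; (L₁ × (L₂ × L₃)): 32×6 by 6×10 → 32×10, cost 32·6·10 = 1920; cumulative 4500. Total 4500.
Order ((L₁ × L₂) × L₃): (L₁ × L₂): 32×6 by 6×43 → 32×43, cost 32·6·43 = 8256; ((L₁ × L₂) × L₃): 32×43 by 43×10 → 32×10, cost 32·43·10 = 13760; cumulative 22016. Total 22016.
Minimum: 4500.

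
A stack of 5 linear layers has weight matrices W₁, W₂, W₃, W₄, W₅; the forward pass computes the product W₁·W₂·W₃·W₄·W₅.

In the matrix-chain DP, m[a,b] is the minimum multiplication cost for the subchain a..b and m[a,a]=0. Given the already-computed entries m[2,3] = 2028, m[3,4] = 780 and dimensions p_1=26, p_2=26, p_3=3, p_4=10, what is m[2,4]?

2808

m[2,4] = min over k∈[2,3] of m[2,k]+m[k+1,4]+p_{1}·p_k·p_{4}.
k=2: 0 + 780 + 26·26·10 = 7540; k=3: 2028 + 0 + 26·3·10 = 2808.
Minimum: 2808 at k=3.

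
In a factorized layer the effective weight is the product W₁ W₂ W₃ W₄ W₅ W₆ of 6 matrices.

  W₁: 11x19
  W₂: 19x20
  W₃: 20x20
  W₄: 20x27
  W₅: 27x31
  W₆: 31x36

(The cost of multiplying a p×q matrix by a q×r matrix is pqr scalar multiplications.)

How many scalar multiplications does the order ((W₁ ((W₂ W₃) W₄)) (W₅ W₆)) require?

(W₂ W₃): 19×20 by 20×20 → 19×20, cost 19·20·20 = 7600
((W₂ W₃) W₄): 19×20 by 20×27 → 19×27, cost 19·20·27 = 10260; cumulative 17860
(W₁ ((W₂ W₃) W₄)): 11×19 by 19×27 → 11×27, cost 11·19·27 = 5643; cumulative 23503
(W₅ W₆): 27×31 by 31×36 → 27×36, cost 27·31·36 = 30132
((W₁ ((W₂ W₃) W₄)) (W₅ W₆)): 11×27 by 27×36 → 11×36, cost 11·27·36 = 10692; cumulative 64327
Total: 64327 scalar multiplications.

64327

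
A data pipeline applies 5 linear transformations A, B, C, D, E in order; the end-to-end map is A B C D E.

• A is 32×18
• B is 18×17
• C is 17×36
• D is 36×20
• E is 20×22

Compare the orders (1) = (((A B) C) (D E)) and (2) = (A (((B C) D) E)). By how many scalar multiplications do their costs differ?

Order (1) = (((A B) C) (D E)): (A B): 32×18 by 18×17 → 32×17, cost 32·18·17 = 9792; ((A B) C): 32×17 by 17×36 → 32×36, cost 32·17·36 = 19584; cumulative 29376; (D E): 36×20 by 20×22 → 36×22, cost 36·20·22 = 15840; (((A B) C) (D E)): 32×36 by 36×22 → 32×22, cost 32·36·22 = 25344; cumulative 70560. Total 70560.
Order (2) = (A (((B C) D) E)): (B C): 18×17 by 17×36 → 18×36, cost 18·17·36 = 11016; ((B C) D): 18×36 by 36×20 → 18×20, cost 18·36·20 = 12960; cumulative 23976; (((B C) D) E): 18×20 by 20×22 → 18×22, cost 18·20·22 = 7920; cumulative 31896; (A (((B C) D) E)): 32×18 by 18×22 → 32×22, cost 32·18·22 = 12672; cumulative 44568. Total 44568.
Difference: |70560 − 44568| = 25992.

25992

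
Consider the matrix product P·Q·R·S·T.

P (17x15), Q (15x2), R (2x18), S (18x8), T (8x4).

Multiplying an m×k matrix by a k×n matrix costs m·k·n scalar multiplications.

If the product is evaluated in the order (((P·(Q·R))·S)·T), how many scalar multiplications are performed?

(Q·R): 15×2 by 2×18 → 15×18, cost 15·2·18 = 540
(P·(Q·R)): 17×15 by 15×18 → 17×18, cost 17·15·18 = 4590; cumulative 5130
((P·(Q·R))·S): 17×18 by 18×8 → 17×8, cost 17·18·8 = 2448; cumulative 7578
(((P·(Q·R))·S)·T): 17×8 by 8×4 → 17×4, cost 17·8·4 = 544; cumulative 8122
Total: 8122 scalar multiplications.

8122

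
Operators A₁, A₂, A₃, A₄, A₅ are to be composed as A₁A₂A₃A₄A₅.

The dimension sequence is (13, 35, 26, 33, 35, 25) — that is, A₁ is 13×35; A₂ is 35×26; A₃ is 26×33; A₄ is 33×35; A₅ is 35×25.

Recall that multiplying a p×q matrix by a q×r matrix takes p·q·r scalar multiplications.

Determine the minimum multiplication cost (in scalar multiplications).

49374

Adjacent pairs: A₁A₂ = 13·35·26 = 11830; A₂A₃ = 35·26·33 = 30030; A₃A₄ = 26·33·35 = 30030; A₄A₅ = 33·35·25 = 28875.
Length 3: A₁..A₃: k=1: 0+30030+13·35·33=45045; k=2: 11830+0+13·26·33=22984 → min 22984 | A₂..A₄: k=2: 0+30030+35·26·35=61880; k=3: 30030+0+35·33·35=70455 → min 61880 | A₃..A₅: k=3: 0+28875+26·33·25=50325; k=4: 30030+0+26·35·25=52780 → min 50325.
Length 4: A₁..A₄: k=1: 0+61880+13·35·35=77805; k=2: 11830+30030+13·26·35=53690; k=3: 22984+0+13·33·35=37999 → min 37999 | A₂..A₅: k=2: 0+50325+35·26·25=73075; k=3: 30030+28875+35·33·25=87780; k=4: 61880+0+35·35·25=92505 → min 73075.
Length 5: A₁..A₅: k=1: 0+73075+13·35·25=84450; k=2: 11830+50325+13·26·25=70605; k=3: 22984+28875+13·33·25=62584; k=4: 37999+0+13·35·25=49374 → min 49374.
Optimal order: ((((A₁A₂)A₃)A₄)A₅) with cost 49374.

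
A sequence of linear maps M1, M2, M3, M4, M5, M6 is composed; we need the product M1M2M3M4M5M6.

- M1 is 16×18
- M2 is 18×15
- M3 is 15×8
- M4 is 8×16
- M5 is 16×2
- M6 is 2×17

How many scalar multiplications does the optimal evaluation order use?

Adjacent pairs: M1M2 = 16·18·15 = 4320; M2M3 = 18·15·8 = 2160; M3M4 = 15·8·16 = 1920; M4M5 = 8·16·2 = 256; M5M6 = 16·2·17 = 544.
Length 3: M1..M3: k=1: 0+2160+16·18·8=4464; k=2: 4320+0+16·15·8=6240 → min 4464 | M2..M4: k=2: 0+1920+18·15·16=6240; k=3: 2160+0+18·8·16=4464 → min 4464 | M3..M5: k=3: 0+256+15·8·2=496; k=4: 1920+0+15·16·2=2400 → min 496 | M4..M6: k=4: 0+544+8·16·17=2720; k=5: 256+0+8·2·17=528 → min 528.
Length 4: M1..M4: k=1: 0+4464+16·18·16=9072; k=2: 4320+1920+16·15·16=10080; k=3: 4464+0+16·8·16=6512 → min 6512 | M2..M5: k=2: 0+496+18·15·2=1036; k=3: 2160+256+18·8·2=2704; k=4: 4464+0+18·16·2=5040 → min 1036 | M3..M6: k=3: 0+528+15·8·17=2568; k=4: 1920+544+15·16·17=6544; k=5: 496+0+15·2·17=1006 → min 1006.
Length 5: M1..M5: k=1: 0+1036+16·18·2=1612; k=2: 4320+496+16·15·2=5296; k=3: 4464+256+16·8·2=4976; k=4: 6512+0+16·16·2=7024 → min 1612 | M2..M6: k=2: 0+1006+18·15·17=5596; k=3: 2160+528+18·8·17=5136; k=4: 4464+544+18·16·17=9904; k=5: 1036+0+18·2·17=1648 → min 1648.
Length 6: M1..M6: k=1: 0+1648+16·18·17=6544; k=2: 4320+1006+16·15·17=9406; k=3: 4464+528+16·8·17=7168; k=4: 6512+544+16·16·17=11408; k=5: 1612+0+16·2·17=2156 → min 2156.
Optimal order: ((M1(M2(M3(M4M5))))M6) with cost 2156.

2156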